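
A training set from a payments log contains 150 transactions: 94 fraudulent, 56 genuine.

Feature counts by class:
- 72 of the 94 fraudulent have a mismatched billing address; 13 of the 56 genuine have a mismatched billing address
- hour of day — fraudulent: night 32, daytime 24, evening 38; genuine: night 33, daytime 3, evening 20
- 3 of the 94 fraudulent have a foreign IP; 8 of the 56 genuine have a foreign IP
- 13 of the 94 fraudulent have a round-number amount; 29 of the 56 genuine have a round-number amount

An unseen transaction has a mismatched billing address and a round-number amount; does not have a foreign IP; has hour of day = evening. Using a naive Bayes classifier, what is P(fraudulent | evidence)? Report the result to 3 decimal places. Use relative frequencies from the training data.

0.654

fraudulent: (94/150) × (72/94) × (38/94) × (91/94) × (13/94) ≈ 0.0259792
genuine: (56/150) × (13/56) × (20/56) × (48/56) × (29/56) ≈ 0.0137391
P(fraudulent | x) = 0.0259792 / 0.0397183 ≈ 0.654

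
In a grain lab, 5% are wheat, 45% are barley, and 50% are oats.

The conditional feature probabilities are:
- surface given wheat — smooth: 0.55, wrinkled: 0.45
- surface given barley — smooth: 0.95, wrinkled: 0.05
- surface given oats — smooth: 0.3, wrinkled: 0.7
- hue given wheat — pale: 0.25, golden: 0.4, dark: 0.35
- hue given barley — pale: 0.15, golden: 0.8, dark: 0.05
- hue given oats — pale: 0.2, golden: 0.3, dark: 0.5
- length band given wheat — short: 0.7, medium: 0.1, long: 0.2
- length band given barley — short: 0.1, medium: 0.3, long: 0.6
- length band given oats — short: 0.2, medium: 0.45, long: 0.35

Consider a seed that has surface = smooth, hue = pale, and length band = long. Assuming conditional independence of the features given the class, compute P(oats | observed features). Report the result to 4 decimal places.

0.2085

wheat: 0.05 × 0.55 × 0.25 × 0.2 = 0.001375
barley: 0.45 × 0.95 × 0.15 × 0.6 = 0.038475
oats: 0.5 × 0.3 × 0.2 × 0.35 = 0.0105
P(oats | x) = 0.0105 / 0.05035 ≈ 0.2085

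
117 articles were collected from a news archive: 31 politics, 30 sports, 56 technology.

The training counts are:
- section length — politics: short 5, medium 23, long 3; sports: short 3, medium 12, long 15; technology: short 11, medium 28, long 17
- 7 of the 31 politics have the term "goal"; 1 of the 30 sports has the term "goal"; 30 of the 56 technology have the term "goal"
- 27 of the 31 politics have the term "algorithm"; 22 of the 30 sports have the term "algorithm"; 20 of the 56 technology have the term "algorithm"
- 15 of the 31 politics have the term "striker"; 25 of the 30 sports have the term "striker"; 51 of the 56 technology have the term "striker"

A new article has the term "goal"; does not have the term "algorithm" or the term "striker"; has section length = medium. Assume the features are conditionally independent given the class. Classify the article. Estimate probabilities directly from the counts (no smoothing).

technology

politics: (31/117) × (23/31) × (7/31) × (4/31) × (16/31) ≈ 0.00295621
sports: (30/117) × (12/30) × (1/30) × (8/30) × (5/30) ≈ 0.000151947
technology: (56/117) × (28/56) × (30/56) × (36/56) × (5/56) ≈ 0.00735871
Highest score → technology.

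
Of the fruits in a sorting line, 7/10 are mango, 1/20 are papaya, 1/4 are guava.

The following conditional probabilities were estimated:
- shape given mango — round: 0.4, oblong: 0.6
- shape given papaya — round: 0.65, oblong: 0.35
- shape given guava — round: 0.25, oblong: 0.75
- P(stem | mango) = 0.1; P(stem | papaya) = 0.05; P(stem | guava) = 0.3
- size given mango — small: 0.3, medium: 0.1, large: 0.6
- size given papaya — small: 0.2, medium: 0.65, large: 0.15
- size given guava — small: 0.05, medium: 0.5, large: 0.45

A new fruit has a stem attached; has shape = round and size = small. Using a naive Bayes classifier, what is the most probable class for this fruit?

mango

mango: 0.7 × 0.4 × 0.1 × 0.3 = 0.0084
papaya: 0.05 × 0.65 × 0.05 × 0.2 = 0.000325
guava: 0.25 × 0.25 × 0.3 × 0.05 = 0.0009375
Highest score → mango.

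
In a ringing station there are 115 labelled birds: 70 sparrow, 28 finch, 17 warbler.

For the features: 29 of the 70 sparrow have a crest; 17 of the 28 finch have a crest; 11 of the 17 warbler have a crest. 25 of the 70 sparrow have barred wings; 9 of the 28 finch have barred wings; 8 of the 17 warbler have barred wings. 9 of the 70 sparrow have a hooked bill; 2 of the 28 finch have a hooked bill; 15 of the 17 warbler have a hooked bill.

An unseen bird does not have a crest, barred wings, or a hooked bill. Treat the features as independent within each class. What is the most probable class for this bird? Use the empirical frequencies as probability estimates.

sparrow: (70/115) × (41/70) × (45/70) × (61/70) ≈ 0.199725
finch: (28/115) × (11/28) × (19/28) × (26/28) ≈ 0.0602706
warbler: (17/115) × (6/17) × (9/17) × (2/17) ≈ 0.00324959
Highest score → sparrow.

sparrow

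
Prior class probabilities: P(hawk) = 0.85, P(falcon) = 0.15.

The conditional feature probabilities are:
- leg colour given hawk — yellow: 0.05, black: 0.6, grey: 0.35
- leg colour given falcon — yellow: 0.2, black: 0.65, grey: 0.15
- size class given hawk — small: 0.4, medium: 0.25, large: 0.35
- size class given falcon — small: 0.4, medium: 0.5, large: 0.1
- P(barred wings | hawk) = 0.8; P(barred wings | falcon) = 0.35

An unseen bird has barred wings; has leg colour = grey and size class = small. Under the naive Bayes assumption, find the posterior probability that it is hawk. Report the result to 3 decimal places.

hawk: 0.85 × 0.35 × 0.4 × 0.8 = 0.0952
falcon: 0.15 × 0.15 × 0.4 × 0.35 = 0.00315
P(hawk | x) = 0.0952 / 0.09835 ≈ 0.968

0.968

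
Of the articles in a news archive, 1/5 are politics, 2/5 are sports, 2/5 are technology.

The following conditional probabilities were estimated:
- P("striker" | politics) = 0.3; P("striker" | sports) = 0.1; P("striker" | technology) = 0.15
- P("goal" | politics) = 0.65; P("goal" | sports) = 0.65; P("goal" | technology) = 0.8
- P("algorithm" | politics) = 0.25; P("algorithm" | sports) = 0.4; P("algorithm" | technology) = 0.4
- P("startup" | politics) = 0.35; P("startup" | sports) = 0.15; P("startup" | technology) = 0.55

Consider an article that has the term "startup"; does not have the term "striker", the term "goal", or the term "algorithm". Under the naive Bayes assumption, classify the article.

technology

politics: 0.2 × (1−0.3) × (1−0.65) × (1−0.25) × 0.35 = 0.0128625
sports: 0.4 × (1−0.1) × (1−0.65) × (1−0.4) × 0.15 = 0.01134
technology: 0.4 × (1−0.15) × (1−0.8) × (1−0.4) × 0.55 = 0.02244
Highest score → technology.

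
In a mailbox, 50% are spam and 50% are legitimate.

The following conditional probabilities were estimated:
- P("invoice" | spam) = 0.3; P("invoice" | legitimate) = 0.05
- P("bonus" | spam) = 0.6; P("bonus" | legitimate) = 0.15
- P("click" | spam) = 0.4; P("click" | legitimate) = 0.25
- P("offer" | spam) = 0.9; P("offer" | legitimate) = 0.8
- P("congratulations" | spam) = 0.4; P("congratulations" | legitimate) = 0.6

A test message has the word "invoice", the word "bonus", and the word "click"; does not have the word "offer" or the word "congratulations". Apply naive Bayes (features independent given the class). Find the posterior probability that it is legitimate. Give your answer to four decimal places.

spam: 0.5 × 0.3 × 0.6 × 0.4 × (1−0.9) × (1−0.4) = 0.00216
legitimate: 0.5 × 0.05 × 0.15 × 0.25 × (1−0.8) × (1−0.6) = 0.000075
P(legitimate | x) = 0.000075 / 0.002235 ≈ 0.0336

0.0336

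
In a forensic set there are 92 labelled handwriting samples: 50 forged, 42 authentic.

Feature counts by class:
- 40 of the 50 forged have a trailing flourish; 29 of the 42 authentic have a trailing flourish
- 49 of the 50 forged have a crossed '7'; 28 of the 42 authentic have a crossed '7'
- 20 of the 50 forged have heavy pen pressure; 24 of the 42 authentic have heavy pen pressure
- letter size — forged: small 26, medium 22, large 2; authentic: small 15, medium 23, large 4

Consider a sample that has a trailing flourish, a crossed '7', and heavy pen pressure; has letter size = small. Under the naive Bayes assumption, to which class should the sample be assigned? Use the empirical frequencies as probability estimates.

forged: (50/92) × (40/50) × (49/50) × (20/50) × (26/50) ≈ 0.0886261
authentic: (42/92) × (29/42) × (28/42) × (24/42) × (15/42) ≈ 0.0428867
Highest score → forged.

forged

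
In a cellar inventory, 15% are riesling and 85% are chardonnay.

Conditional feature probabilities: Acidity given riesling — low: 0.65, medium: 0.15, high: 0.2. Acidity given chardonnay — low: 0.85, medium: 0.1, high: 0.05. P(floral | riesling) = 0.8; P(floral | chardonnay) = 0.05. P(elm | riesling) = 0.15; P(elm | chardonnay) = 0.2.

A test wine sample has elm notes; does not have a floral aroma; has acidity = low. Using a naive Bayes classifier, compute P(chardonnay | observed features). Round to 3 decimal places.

riesling: 0.15 × 0.65 × (1−0.8) × 0.15 = 0.002925
chardonnay: 0.85 × 0.85 × (1−0.05) × 0.2 = 0.137275
P(chardonnay | x) = 0.137275 / 0.1402 ≈ 0.979

0.979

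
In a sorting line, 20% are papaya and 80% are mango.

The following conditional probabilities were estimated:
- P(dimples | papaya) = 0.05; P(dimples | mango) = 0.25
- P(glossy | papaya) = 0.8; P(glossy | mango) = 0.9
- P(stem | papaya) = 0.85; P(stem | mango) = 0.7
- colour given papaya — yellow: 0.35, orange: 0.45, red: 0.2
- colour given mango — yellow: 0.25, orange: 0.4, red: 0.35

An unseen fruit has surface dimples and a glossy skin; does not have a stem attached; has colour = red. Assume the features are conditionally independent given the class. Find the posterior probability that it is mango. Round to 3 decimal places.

0.987

papaya: 0.2 × 0.05 × 0.8 × (1−0.85) × 0.2 = 0.00024
mango: 0.8 × 0.25 × 0.9 × (1−0.7) × 0.35 = 0.0189
P(mango | x) = 0.0189 / 0.01914 ≈ 0.987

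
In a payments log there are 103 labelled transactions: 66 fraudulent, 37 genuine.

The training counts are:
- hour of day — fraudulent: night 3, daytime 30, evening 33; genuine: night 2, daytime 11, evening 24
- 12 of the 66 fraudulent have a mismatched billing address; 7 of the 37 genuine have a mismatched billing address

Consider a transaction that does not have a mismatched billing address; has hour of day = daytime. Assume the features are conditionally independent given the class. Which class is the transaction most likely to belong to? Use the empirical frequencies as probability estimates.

fraudulent

fraudulent: (66/103) × (30/66) × (54/66) ≈ 0.238305
genuine: (37/103) × (11/37) × (30/37) ≈ 0.0865914
Highest score → fraudulent.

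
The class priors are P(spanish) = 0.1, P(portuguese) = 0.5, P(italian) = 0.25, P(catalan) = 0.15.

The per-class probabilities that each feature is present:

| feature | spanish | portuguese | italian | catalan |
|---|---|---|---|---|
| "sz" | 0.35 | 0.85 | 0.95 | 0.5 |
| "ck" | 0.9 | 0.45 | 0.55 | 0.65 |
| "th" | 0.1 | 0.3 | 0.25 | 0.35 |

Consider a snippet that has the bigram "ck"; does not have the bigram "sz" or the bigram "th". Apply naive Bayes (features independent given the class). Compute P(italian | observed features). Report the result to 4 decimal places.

0.0456

spanish: 0.1 × (1−0.35) × 0.9 × (1−0.1) = 0.05265
portuguese: 0.5 × (1−0.85) × 0.45 × (1−0.3) = 0.023625
italian: 0.25 × (1−0.95) × 0.55 × (1−0.25) = 0.00515625
catalan: 0.15 × (1−0.5) × 0.65 × (1−0.35) = 0.0316875
P(italian | x) = 0.00515625 / 0.11311875 ≈ 0.0456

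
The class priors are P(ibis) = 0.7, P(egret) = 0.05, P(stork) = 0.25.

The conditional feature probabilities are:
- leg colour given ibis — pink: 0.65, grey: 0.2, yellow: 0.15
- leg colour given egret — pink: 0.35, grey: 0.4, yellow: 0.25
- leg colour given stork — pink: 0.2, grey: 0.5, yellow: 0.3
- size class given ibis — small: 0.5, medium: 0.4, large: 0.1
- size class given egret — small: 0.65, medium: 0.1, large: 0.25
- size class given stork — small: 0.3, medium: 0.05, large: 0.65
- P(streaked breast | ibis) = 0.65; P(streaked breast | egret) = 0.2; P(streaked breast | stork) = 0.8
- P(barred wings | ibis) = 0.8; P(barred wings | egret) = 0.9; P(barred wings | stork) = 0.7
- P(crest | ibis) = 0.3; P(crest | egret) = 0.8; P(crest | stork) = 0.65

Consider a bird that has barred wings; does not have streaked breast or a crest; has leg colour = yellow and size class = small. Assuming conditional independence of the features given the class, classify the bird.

ibis: 0.7 × 0.15 × 0.5 × (1−0.65) × 0.8 × (1−0.3) = 0.01029
egret: 0.05 × 0.25 × 0.65 × (1−0.2) × 0.9 × (1−0.8) = 0.00117
stork: 0.25 × 0.3 × 0.3 × (1−0.8) × 0.7 × (1−0.65) = 0.0011025
Highest score → ibis.

ibis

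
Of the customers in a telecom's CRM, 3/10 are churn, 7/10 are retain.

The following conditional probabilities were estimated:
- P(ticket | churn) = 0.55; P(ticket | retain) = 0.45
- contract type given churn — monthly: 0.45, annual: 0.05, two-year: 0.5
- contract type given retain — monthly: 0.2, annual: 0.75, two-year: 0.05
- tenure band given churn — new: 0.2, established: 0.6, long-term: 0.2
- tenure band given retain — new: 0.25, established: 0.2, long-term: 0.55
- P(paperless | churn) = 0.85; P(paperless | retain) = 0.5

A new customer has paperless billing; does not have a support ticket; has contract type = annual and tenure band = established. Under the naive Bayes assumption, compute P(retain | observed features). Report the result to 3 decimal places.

0.893

churn: 0.3 × (1−0.55) × 0.05 × 0.6 × 0.85 = 0.0034425
retain: 0.7 × (1−0.45) × 0.75 × 0.2 × 0.5 = 0.028875
P(retain | x) = 0.028875 / 0.0323175 ≈ 0.893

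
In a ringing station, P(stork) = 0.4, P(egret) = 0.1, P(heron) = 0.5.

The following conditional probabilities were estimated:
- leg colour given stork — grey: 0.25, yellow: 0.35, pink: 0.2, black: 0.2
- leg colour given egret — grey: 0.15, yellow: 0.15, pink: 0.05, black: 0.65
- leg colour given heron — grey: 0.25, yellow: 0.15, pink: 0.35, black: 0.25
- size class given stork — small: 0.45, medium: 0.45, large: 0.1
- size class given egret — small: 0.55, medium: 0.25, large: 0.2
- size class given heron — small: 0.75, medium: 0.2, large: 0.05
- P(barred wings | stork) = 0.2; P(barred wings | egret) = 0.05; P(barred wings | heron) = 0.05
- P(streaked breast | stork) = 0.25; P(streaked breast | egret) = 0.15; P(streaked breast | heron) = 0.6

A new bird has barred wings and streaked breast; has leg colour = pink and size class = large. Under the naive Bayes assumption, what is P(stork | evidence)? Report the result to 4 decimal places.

stork: 0.4 × 0.2 × 0.1 × 0.2 × 0.25 = 0.0004
egret: 0.1 × 0.05 × 0.2 × 0.05 × 0.15 = 0.0000075
heron: 0.5 × 0.35 × 0.05 × 0.05 × 0.6 = 0.0002625
P(stork | x) = 0.0004 / 0.00067 ≈ 0.5970

0.5970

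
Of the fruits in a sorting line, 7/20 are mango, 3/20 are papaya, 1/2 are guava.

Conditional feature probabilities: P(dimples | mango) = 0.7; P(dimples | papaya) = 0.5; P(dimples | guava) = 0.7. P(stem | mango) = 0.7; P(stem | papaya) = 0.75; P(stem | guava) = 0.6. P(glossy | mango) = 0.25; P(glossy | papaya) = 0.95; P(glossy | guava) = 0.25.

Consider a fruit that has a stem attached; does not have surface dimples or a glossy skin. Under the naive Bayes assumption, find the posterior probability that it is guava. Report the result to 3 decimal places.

0.538

mango: 0.35 × (1−0.7) × 0.7 × (1−0.25) = 0.055125
papaya: 0.15 × (1−0.5) × 0.75 × (1−0.95) = 0.0028125
guava: 0.5 × (1−0.7) × 0.6 × (1−0.25) = 0.0675
P(guava | x) = 0.0675 / 0.1254375 ≈ 0.538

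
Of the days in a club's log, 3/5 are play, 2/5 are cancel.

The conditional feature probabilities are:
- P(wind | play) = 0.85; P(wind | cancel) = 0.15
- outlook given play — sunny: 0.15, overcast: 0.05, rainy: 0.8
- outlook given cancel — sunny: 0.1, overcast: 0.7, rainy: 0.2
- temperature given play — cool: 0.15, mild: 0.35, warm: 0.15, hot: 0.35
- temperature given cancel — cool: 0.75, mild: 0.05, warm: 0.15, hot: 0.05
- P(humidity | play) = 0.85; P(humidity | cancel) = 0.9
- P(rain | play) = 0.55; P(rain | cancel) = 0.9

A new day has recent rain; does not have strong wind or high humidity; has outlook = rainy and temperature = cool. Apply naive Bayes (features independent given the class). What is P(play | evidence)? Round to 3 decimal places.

0.163

play: 0.6 × (1−0.85) × 0.8 × 0.15 × (1−0.85) × 0.55 = 0.000891
cancel: 0.4 × (1−0.15) × 0.2 × 0.75 × (1−0.9) × 0.9 = 0.00459
P(play | x) = 0.000891 / 0.005481 ≈ 0.163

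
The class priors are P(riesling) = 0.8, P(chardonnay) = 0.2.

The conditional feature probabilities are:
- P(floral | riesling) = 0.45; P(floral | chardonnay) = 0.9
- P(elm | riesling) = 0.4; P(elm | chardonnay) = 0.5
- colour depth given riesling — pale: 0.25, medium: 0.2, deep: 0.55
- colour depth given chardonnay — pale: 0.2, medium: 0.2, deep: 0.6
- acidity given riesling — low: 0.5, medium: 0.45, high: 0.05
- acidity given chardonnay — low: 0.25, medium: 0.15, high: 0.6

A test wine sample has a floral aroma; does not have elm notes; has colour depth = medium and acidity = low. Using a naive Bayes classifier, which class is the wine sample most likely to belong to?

riesling: 0.8 × 0.45 × (1−0.4) × 0.2 × 0.5 = 0.0216
chardonnay: 0.2 × 0.9 × (1−0.5) × 0.2 × 0.25 = 0.0045
Highest score → riesling.

riesling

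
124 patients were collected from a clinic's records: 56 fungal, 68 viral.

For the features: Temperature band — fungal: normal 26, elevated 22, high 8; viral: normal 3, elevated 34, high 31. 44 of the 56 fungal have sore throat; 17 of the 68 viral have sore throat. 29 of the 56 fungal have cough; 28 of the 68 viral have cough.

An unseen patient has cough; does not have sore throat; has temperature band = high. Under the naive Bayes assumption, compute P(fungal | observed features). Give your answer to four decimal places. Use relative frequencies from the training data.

0.0849

fungal: (56/124) × (8/56) × (12/56) × (29/56) ≈ 0.00715932
viral: (68/124) × (31/68) × (51/68) × (28/68) ≈ 0.0772059
P(fungal | x) = 0.00715932 / 0.08436522 ≈ 0.0849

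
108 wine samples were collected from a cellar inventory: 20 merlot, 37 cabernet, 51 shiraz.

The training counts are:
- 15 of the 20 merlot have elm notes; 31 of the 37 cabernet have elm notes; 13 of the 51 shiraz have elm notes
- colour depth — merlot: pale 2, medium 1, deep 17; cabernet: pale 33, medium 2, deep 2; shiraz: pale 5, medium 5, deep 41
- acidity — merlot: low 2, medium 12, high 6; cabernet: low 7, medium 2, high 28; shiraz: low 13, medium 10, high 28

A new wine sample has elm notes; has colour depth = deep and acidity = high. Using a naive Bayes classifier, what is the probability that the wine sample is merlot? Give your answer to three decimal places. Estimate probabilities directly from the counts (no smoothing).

0.353

merlot: (20/108) × (15/20) × (17/20) × (6/20) ≈ 0.0354167
cabernet: (37/108) × (31/37) × (2/37) × (28/37) ≈ 0.0117415
shiraz: (51/108) × (13/51) × (41/51) × (28/51) ≈ 0.0531277
P(merlot | x) = 0.0354167 / 0.1002859 ≈ 0.353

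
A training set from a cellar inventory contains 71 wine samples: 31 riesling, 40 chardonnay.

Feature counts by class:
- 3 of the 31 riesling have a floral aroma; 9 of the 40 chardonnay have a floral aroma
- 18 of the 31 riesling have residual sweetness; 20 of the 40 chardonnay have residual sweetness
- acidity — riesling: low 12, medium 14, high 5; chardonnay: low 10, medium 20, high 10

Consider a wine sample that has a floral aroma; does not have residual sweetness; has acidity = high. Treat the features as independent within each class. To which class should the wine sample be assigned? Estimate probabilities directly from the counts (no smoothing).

riesling: (31/71) × (3/31) × (13/31) × (5/31) ≈ 0.00285794
chardonnay: (40/71) × (9/40) × (20/40) × (10/40) ≈ 0.0158451
Highest score → chardonnay.

chardonnay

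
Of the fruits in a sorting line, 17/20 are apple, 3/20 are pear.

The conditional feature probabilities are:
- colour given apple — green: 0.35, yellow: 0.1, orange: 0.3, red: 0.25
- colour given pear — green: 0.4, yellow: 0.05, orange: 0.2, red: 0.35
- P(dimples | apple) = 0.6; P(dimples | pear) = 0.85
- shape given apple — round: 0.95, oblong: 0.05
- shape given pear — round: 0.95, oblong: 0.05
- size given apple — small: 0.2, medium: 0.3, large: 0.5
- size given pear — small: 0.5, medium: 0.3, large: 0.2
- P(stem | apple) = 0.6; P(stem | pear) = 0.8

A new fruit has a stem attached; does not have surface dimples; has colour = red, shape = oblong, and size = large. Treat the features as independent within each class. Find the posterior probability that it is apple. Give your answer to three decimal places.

apple: 0.85 × 0.25 × (1−0.6) × 0.05 × 0.5 × 0.6 = 0.001275
pear: 0.15 × 0.35 × (1−0.85) × 0.05 × 0.2 × 0.8 = 0.000063
P(apple | x) = 0.001275 / 0.001338 ≈ 0.953

0.953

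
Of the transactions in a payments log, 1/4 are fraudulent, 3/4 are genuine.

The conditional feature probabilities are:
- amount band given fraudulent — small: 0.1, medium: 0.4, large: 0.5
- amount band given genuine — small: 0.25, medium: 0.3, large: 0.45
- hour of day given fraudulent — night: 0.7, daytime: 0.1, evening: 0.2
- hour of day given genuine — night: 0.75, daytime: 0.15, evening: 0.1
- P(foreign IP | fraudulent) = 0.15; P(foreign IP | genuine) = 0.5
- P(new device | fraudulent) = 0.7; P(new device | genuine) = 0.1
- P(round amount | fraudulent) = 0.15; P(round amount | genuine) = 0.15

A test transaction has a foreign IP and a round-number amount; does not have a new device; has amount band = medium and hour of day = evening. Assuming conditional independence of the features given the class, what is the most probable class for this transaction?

fraudulent: 0.25 × 0.4 × 0.2 × 0.15 × (1−0.7) × 0.15 = 0.000135
genuine: 0.75 × 0.3 × 0.1 × 0.5 × (1−0.1) × 0.15 = 0.00151875
Highest score → genuine.

genuine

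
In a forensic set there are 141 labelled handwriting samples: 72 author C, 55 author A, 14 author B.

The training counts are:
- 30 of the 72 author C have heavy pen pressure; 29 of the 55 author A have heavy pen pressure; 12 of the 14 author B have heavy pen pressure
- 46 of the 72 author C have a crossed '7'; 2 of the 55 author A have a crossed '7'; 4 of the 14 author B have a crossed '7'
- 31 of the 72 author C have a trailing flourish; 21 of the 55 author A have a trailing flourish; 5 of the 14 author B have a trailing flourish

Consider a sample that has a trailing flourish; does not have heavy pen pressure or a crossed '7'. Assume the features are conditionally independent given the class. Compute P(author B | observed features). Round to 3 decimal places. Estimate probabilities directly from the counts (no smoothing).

0.031

author C: (72/141) × (42/72) × (26/72) × (31/72) ≈ 0.0463127
author A: (55/141) × (26/55) × (53/55) × (21/55) ≈ 0.067846
author B: (14/141) × (2/14) × (10/14) × (5/14) ≈ 0.00361847
P(author B | x) = 0.00361847 / 0.11777717 ≈ 0.031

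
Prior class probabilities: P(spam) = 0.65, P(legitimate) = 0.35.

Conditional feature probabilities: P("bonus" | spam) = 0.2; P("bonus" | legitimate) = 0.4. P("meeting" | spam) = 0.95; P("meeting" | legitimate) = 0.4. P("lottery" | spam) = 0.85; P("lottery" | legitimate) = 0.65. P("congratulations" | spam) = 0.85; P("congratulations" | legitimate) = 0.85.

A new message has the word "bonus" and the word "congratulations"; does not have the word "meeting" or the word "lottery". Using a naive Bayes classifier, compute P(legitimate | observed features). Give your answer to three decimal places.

spam: 0.65 × 0.2 × (1−0.95) × (1−0.85) × 0.85 = 0.00082875
legitimate: 0.35 × 0.4 × (1−0.4) × (1−0.65) × 0.85 = 0.02499
P(legitimate | x) = 0.02499 / 0.02581875 ≈ 0.968

0.968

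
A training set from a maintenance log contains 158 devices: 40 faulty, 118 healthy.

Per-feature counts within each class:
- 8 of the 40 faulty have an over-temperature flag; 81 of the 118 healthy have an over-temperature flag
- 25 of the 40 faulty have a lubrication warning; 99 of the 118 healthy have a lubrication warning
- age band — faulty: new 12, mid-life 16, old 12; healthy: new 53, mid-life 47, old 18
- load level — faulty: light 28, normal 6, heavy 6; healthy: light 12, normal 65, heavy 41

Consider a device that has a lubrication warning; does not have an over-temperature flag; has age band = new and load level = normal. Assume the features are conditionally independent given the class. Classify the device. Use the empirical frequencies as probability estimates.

healthy

faulty: (40/158) × (32/40) × (25/40) × (12/40) × (6/40) ≈ 0.0056962
healthy: (118/158) × (37/118) × (99/118) × (53/118) × (65/118) ≈ 0.0486097
Highest score → healthy.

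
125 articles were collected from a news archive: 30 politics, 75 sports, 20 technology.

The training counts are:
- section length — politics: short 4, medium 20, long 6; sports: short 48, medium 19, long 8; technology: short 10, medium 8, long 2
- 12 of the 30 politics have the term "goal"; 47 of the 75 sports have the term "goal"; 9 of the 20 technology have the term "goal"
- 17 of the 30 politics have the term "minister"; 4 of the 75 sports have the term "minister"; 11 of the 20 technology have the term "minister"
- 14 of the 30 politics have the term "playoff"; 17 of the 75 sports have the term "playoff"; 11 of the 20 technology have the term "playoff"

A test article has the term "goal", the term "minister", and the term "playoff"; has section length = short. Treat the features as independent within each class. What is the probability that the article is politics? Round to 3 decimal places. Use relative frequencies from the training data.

0.197

politics: (30/125) × (4/30) × (12/30) × (17/30) × (14/30) ≈ 0.00338489
sports: (75/125) × (48/75) × (47/75) × (4/75) × (17/75) ≈ 0.00290907
technology: (20/125) × (10/20) × (9/20) × (11/20) × (11/20) = 0.01089
P(politics | x) = 0.00338489 / 0.01718396 ≈ 0.197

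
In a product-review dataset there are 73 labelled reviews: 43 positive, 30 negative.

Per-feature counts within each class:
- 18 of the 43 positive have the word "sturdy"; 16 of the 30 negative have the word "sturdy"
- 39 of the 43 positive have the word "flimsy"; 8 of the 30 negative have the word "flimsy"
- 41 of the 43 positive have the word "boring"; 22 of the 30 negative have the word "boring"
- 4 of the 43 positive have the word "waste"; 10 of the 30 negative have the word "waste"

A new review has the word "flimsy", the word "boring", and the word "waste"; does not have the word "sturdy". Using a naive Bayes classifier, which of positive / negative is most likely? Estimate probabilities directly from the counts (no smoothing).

positive

positive: (43/73) × (25/43) × (39/43) × (41/43) × (4/43) ≈ 0.0275499
negative: (30/73) × (14/30) × (8/30) × (22/30) × (10/30) ≈ 0.0125013
Highest score → positive.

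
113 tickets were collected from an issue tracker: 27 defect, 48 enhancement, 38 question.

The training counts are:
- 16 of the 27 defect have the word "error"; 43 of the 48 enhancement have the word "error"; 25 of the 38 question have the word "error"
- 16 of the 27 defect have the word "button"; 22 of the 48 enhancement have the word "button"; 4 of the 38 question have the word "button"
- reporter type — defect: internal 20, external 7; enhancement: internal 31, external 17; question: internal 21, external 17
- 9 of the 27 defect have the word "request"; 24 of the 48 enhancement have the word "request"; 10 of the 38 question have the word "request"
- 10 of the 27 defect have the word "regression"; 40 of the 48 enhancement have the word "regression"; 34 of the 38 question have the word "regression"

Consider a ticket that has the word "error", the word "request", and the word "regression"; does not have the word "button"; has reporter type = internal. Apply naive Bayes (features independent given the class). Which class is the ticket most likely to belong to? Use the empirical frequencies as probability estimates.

defect: (27/113) × (16/27) × (11/27) × (20/27) × (9/27) × (10/27) ≈ 0.00527535
enhancement: (48/113) × (43/48) × (26/48) × (31/48) × (24/48) × (40/48) ≈ 0.0554666
question: (38/113) × (25/38) × (34/38) × (21/38) × (10/38) × (34/38) ≈ 0.0257575
Highest score → enhancement.

enhancement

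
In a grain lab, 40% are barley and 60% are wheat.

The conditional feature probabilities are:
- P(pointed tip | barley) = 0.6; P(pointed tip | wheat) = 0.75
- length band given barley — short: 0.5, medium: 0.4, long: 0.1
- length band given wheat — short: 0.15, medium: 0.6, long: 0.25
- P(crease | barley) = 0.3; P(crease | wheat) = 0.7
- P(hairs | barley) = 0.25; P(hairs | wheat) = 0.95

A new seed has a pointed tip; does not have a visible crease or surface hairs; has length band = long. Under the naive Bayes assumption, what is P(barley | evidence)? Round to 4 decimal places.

barley: 0.4 × 0.6 × 0.1 × (1−0.3) × (1−0.25) = 0.0126
wheat: 0.6 × 0.75 × 0.25 × (1−0.7) × (1−0.95) = 0.0016875
P(barley | x) = 0.0126 / 0.0142875 ≈ 0.8819

0.8819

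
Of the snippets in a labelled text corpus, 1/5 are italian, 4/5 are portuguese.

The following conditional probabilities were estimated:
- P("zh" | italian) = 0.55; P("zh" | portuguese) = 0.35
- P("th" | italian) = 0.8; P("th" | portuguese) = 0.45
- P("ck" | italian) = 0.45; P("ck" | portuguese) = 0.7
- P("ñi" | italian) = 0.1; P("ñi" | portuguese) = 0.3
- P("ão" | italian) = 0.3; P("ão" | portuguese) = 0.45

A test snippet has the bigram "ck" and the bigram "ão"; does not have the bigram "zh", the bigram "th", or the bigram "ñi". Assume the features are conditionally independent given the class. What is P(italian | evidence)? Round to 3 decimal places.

italian: 0.2 × (1−0.55) × (1−0.8) × 0.45 × (1−0.1) × 0.3 = 0.002187
portuguese: 0.8 × (1−0.35) × (1−0.45) × 0.7 × (1−0.3) × 0.45 = 0.063063
P(italian | x) = 0.002187 / 0.06525 ≈ 0.034

0.034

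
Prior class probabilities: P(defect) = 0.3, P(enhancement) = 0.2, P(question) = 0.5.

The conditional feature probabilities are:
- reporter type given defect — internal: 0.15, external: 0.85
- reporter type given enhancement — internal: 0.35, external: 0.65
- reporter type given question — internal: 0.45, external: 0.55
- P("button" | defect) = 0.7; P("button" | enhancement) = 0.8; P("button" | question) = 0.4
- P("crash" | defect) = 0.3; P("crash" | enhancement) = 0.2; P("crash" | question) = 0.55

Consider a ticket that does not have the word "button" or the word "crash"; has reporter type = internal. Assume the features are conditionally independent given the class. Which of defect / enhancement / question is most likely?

defect: 0.3 × 0.15 × (1−0.7) × (1−0.3) = 0.00945
enhancement: 0.2 × 0.35 × (1−0.8) × (1−0.2) = 0.0112
question: 0.5 × 0.45 × (1−0.4) × (1−0.55) = 0.06075
Highest score → question.

question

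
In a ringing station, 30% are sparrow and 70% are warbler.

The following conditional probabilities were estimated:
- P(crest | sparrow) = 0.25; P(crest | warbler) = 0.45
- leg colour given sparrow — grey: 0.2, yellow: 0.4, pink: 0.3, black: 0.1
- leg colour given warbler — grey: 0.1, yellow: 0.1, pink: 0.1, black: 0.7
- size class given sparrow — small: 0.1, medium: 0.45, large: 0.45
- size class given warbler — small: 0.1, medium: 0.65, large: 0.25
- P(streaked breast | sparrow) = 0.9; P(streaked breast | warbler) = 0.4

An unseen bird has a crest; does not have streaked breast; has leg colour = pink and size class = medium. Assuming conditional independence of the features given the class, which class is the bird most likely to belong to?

warbler

sparrow: 0.3 × 0.25 × 0.3 × 0.45 × (1−0.9) = 0.0010125
warbler: 0.7 × 0.45 × 0.1 × 0.65 × (1−0.4) = 0.012285
Highest score → warbler.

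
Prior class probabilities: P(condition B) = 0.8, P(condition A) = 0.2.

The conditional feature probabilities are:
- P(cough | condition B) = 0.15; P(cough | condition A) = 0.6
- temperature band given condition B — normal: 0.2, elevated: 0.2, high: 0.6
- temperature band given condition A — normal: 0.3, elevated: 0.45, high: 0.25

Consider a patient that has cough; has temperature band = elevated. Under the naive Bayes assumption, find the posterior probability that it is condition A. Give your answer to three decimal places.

condition B: 0.8 × 0.15 × 0.2 = 0.024
condition A: 0.2 × 0.6 × 0.45 = 0.054
P(condition A | x) = 0.054 / 0.078 ≈ 0.692

0.692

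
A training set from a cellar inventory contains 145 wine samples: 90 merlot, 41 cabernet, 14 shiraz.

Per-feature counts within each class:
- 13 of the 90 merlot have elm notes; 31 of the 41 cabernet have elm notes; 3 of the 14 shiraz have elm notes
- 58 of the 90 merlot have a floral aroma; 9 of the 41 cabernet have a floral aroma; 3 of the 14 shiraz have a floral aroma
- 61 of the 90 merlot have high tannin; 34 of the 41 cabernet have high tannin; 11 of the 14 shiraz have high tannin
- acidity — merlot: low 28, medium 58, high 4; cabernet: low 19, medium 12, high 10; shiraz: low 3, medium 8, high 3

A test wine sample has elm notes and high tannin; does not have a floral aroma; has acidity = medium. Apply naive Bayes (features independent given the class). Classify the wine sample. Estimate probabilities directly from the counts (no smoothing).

merlot: (90/145) × (13/90) × (32/90) × (61/90) × (58/90) ≈ 0.0139237
cabernet: (41/145) × (31/41) × (32/41) × (34/41) × (12/41) ≈ 0.0404997
shiraz: (14/145) × (3/14) × (11/14) × (11/14) × (8/14) ≈ 0.00729868
Highest score → cabernet.

cabernet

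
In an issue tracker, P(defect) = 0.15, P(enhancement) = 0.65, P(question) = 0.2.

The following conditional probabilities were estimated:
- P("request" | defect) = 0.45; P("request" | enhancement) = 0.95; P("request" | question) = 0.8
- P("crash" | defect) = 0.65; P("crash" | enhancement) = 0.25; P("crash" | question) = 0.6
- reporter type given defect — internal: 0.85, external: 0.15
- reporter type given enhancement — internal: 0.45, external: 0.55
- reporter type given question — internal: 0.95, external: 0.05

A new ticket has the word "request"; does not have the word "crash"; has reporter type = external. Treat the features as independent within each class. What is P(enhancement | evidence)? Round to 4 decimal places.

0.9742

defect: 0.15 × 0.45 × (1−0.65) × 0.15 = 0.00354375
enhancement: 0.65 × 0.95 × (1−0.25) × 0.55 = 0.25471875
question: 0.2 × 0.8 × (1−0.6) × 0.05 = 0.0032
P(enhancement | x) = 0.25471875 / 0.2614625 ≈ 0.9742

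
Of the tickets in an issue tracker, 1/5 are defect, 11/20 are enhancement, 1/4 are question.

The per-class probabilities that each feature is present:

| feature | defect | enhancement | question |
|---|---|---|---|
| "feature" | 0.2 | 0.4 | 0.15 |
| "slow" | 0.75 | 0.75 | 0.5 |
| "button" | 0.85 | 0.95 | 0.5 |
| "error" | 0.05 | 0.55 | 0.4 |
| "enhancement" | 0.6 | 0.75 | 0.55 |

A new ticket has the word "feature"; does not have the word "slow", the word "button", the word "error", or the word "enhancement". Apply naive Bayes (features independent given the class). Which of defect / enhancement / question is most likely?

defect: 0.2 × 0.2 × (1−0.75) × (1−0.85) × (1−0.05) × (1−0.6) = 0.00057
enhancement: 0.55 × 0.4 × (1−0.75) × (1−0.95) × (1−0.55) × (1−0.75) = 0.000309375
question: 0.25 × 0.15 × (1−0.5) × (1−0.5) × (1−0.4) × (1−0.55) = 0.00253125
Highest score → question.

question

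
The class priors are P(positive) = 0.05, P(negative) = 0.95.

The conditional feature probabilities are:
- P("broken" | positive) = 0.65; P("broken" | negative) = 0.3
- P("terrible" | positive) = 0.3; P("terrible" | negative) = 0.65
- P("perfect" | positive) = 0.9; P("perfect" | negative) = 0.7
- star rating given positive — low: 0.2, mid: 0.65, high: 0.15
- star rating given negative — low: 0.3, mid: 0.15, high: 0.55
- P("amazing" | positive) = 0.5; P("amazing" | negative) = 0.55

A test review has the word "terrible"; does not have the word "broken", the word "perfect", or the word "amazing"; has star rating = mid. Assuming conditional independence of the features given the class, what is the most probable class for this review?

negative

positive: 0.05 × (1−0.65) × 0.3 × (1−0.9) × 0.65 × (1−0.5) = 0.000170625
negative: 0.95 × (1−0.3) × 0.65 × (1−0.7) × 0.15 × (1−0.55) = 0.0087530625
Highest score → negative.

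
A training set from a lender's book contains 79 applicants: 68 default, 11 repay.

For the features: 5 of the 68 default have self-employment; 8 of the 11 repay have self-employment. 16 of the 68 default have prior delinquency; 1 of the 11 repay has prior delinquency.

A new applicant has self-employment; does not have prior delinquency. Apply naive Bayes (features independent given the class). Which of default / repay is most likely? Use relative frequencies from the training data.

repay

default: (68/79) × (5/68) × (52/68) ≈ 0.0483991
repay: (11/79) × (8/11) × (10/11) ≈ 0.0920598
Highest score → repay.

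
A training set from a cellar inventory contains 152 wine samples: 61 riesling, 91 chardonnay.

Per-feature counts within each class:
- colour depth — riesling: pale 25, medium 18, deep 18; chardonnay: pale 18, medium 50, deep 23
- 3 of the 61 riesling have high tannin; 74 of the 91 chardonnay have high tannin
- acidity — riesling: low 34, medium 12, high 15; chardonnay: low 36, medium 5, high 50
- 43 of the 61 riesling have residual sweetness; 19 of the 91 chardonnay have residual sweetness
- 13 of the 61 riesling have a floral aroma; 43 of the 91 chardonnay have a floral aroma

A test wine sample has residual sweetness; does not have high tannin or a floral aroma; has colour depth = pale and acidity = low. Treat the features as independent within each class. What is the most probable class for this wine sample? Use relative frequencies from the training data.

riesling: (61/152) × (25/61) × (58/61) × (34/61) × (43/61) × (48/61) ≈ 0.0483497
chardonnay: (91/152) × (18/91) × (17/91) × (36/91) × (19/91) × (48/91) ≈ 0.00096385
Highest score → riesling.

riesling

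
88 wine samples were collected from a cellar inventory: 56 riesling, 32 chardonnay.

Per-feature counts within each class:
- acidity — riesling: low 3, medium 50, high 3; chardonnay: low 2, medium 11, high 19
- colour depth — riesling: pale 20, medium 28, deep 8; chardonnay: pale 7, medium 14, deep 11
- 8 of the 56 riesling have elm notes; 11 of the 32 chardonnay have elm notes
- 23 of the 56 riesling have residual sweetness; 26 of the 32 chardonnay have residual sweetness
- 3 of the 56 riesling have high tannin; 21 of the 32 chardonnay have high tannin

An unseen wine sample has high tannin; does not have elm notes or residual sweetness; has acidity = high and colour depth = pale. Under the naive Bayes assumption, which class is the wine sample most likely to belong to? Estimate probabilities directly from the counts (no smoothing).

chardonnay

riesling: (56/88) × (3/56) × (20/56) × (48/56) × (33/56) × (3/56) ≈ 0.000329453
chardonnay: (32/88) × (19/32) × (7/32) × (21/32) × (6/32) × (21/32) ≈ 0.00381381
Highest score → chardonnay.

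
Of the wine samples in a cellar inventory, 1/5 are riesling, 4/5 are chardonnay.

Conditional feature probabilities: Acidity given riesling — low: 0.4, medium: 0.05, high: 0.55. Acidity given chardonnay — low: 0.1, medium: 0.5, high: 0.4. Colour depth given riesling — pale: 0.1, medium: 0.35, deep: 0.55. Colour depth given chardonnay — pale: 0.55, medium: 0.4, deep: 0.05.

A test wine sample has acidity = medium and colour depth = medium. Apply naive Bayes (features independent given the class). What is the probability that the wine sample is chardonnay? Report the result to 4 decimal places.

riesling: 0.2 × 0.05 × 0.35 = 0.0035
chardonnay: 0.8 × 0.5 × 0.4 = 0.16
P(chardonnay | x) = 0.16 / 0.1635 ≈ 0.9786

0.9786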